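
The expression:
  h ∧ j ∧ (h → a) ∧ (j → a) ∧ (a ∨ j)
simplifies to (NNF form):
a ∧ h ∧ j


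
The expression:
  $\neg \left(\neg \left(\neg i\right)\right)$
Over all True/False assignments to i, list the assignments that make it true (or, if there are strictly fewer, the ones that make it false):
is true only for:
  i=False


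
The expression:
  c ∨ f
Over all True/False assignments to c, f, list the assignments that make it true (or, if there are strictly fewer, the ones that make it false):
is false only for:
  c=False, f=False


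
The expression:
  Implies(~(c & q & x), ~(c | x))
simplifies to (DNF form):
(c & q & x) | (~c & ~x)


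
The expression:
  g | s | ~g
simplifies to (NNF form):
True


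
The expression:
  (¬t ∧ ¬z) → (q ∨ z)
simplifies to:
q ∨ t ∨ z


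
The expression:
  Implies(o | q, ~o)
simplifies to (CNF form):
~o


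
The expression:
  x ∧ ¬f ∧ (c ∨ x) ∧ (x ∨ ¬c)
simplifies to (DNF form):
x ∧ ¬f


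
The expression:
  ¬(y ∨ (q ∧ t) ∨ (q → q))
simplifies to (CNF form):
False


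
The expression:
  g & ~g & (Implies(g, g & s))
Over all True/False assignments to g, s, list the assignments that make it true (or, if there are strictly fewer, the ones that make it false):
is never true.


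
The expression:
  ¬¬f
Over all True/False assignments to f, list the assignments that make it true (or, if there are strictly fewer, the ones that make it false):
is true only for:
  f=True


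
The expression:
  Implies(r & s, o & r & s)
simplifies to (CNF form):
o | ~r | ~s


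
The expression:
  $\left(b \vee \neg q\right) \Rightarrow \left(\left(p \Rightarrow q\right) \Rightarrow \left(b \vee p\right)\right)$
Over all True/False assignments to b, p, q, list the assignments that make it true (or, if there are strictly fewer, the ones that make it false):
is false only for:
  b=False, p=False, q=False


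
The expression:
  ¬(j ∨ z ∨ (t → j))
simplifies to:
t ∧ ¬j ∧ ¬z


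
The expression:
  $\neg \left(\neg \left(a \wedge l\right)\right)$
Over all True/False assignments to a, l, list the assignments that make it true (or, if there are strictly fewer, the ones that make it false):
is true only for:
  a=True, l=True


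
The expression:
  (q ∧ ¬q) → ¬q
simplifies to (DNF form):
True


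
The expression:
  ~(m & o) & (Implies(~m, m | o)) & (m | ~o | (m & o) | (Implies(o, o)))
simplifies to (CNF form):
(m | o) & (~m | ~o)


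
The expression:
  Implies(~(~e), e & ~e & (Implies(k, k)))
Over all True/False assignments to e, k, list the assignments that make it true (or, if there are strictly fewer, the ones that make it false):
is true only for:
  e=False, k=False;
  e=False, k=True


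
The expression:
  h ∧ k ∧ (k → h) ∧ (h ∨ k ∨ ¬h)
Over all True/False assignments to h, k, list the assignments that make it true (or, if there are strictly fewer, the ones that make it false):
is true only for:
  h=True, k=True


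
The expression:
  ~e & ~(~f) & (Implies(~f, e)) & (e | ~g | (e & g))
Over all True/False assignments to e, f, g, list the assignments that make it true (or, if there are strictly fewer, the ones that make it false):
is true only for:
  e=False, f=True, g=False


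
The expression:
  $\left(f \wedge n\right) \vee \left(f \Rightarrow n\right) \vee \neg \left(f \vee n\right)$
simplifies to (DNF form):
$n \vee \neg f$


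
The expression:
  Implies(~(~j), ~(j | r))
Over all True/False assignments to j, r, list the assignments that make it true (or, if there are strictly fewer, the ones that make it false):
is true only for:
  j=False, r=False;
  j=False, r=True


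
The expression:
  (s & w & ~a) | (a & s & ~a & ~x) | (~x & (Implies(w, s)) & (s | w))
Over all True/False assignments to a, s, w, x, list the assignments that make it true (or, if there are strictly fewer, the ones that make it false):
is true only for:
  a=False, s=True, w=False, x=False;
  a=False, s=True, w=True, x=False;
  a=False, s=True, w=True, x=True;
  a=True, s=True, w=False, x=False;
  a=True, s=True, w=True, x=False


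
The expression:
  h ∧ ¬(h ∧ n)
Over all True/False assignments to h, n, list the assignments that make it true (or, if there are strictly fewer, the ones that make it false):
is true only for:
  h=True, n=False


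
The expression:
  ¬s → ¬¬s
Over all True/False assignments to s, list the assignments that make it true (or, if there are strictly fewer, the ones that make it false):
is true only for:
  s=True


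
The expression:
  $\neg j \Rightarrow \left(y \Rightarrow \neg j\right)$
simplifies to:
$\text{True}$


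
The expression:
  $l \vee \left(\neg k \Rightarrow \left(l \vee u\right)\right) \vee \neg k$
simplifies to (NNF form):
$\text{True}$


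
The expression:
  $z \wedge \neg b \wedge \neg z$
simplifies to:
$\text{False}$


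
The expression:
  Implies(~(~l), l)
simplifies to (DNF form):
True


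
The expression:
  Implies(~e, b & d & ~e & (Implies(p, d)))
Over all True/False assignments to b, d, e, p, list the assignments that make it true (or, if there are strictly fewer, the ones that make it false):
is false only for:
  b=False, d=False, e=False, p=False;
  b=False, d=False, e=False, p=True;
  b=False, d=True, e=False, p=False;
  b=False, d=True, e=False, p=True;
  b=True, d=False, e=False, p=False;
  b=True, d=False, e=False, p=True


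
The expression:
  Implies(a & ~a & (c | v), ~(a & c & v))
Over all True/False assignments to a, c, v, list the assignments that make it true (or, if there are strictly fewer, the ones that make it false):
is always true.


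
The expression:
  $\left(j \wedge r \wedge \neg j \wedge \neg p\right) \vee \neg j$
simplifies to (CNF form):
$\neg j$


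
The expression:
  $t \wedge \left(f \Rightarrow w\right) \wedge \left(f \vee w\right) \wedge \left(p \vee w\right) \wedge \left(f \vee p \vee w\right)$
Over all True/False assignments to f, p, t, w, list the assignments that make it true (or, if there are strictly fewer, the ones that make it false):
is true only for:
  f=False, p=False, t=True, w=True;
  f=False, p=True, t=True, w=True;
  f=True, p=False, t=True, w=True;
  f=True, p=True, t=True, w=True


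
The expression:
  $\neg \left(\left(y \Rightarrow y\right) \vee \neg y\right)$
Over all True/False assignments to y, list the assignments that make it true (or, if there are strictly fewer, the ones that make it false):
is never true.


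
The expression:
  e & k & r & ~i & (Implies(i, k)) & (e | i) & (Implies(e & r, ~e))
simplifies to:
False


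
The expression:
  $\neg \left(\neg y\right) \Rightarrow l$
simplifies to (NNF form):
$l \vee \neg y$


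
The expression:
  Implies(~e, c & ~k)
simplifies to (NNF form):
e | (c & ~k)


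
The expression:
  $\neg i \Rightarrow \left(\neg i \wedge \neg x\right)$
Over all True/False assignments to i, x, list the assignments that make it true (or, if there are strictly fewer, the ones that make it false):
is false only for:
  i=False, x=True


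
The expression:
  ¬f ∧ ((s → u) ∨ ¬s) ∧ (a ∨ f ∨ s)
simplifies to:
¬f ∧ (a ∨ s) ∧ (u ∨ ¬s)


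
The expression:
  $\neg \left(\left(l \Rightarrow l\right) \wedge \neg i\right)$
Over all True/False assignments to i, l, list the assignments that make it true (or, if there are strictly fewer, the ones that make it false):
is true only for:
  i=True, l=False;
  i=True, l=True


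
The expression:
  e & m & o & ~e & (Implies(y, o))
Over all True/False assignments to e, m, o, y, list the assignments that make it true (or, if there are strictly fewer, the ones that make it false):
is never true.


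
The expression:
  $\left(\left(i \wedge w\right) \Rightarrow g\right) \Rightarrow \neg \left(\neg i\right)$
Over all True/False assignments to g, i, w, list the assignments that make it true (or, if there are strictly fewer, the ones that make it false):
is true only for:
  g=False, i=True, w=False;
  g=False, i=True, w=True;
  g=True, i=True, w=False;
  g=True, i=True, w=True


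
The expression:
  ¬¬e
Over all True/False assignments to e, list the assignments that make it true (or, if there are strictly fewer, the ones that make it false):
is true only for:
  e=True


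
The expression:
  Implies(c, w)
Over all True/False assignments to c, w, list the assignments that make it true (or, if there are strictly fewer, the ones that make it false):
is false only for:
  c=True, w=False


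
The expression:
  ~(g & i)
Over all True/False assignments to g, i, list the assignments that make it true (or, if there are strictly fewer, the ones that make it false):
is false only for:
  g=True, i=True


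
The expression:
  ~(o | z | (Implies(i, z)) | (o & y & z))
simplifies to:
i & ~o & ~z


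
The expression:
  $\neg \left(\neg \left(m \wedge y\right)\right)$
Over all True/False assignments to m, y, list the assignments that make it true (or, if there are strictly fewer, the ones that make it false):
is true only for:
  m=True, y=True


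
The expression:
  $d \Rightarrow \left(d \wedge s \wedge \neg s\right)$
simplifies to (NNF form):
$\neg d$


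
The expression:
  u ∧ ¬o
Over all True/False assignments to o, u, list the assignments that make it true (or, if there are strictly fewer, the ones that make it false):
is true only for:
  o=False, u=True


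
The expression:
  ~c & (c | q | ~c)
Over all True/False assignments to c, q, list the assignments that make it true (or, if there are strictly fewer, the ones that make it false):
is true only for:
  c=False, q=False;
  c=False, q=True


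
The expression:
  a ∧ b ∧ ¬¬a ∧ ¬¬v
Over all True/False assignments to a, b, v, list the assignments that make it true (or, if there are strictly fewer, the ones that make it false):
is true only for:
  a=True, b=True, v=True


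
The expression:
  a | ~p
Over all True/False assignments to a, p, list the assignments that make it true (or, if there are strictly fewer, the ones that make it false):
is false only for:
  a=False, p=True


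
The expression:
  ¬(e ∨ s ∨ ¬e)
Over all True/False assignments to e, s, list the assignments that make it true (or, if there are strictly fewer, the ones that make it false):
is never true.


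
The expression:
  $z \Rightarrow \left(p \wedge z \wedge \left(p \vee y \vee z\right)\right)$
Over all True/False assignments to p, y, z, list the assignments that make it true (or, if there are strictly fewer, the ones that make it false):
is false only for:
  p=False, y=False, z=True;
  p=False, y=True, z=True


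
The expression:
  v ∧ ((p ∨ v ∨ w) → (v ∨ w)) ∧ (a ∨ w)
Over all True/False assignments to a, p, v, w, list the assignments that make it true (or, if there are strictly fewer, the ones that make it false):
is true only for:
  a=False, p=False, v=True, w=True;
  a=False, p=True, v=True, w=True;
  a=True, p=False, v=True, w=False;
  a=True, p=False, v=True, w=True;
  a=True, p=True, v=True, w=False;
  a=True, p=True, v=True, w=True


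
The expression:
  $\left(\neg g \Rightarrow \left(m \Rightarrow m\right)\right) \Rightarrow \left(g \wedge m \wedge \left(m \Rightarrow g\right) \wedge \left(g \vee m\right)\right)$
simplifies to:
$g \wedge m$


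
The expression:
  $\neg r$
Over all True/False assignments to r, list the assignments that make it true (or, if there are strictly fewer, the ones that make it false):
is true only for:
  r=False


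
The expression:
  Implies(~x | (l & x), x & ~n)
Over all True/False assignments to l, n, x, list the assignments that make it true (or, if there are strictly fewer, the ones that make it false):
is true only for:
  l=False, n=False, x=True;
  l=False, n=True, x=True;
  l=True, n=False, x=True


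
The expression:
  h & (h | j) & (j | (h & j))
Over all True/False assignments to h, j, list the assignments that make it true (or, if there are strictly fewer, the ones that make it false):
is true only for:
  h=True, j=True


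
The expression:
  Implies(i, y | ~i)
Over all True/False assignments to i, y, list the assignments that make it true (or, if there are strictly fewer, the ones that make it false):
is false only for:
  i=True, y=False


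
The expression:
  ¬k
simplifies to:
¬k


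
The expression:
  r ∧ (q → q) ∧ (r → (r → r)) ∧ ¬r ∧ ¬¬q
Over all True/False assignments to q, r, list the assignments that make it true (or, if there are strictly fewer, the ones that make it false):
is never true.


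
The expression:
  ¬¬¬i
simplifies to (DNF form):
¬i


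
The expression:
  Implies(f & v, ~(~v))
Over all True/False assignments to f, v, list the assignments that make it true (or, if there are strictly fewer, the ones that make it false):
is always true.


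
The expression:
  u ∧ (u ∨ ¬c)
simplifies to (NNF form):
u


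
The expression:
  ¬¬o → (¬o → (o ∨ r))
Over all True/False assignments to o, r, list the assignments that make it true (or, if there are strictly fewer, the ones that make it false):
is always true.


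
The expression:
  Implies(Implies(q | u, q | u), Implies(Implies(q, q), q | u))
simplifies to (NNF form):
q | u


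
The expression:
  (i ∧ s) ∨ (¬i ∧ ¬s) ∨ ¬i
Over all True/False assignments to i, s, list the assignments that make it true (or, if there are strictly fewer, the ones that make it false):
is false only for:
  i=True, s=False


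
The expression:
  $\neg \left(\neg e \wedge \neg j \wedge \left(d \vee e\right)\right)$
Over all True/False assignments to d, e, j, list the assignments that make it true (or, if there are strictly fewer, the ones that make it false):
is false only for:
  d=True, e=False, j=False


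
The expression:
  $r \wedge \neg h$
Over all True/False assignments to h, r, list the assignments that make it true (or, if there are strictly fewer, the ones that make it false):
is true only for:
  h=False, r=True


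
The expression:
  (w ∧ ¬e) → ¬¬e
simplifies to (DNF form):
e ∨ ¬w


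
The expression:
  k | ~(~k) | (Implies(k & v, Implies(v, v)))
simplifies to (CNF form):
True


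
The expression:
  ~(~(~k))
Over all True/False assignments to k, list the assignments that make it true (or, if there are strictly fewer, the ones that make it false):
is true only for:
  k=False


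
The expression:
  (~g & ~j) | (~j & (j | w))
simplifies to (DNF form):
(w & ~j) | (~g & ~j)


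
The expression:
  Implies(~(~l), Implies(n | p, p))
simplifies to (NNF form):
p | ~l | ~n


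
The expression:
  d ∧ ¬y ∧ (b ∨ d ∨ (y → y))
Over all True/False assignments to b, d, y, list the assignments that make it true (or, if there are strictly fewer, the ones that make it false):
is true only for:
  b=False, d=True, y=False;
  b=True, d=True, y=False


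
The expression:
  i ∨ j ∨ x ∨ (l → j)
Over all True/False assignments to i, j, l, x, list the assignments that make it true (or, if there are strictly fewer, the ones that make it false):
is false only for:
  i=False, j=False, l=True, x=False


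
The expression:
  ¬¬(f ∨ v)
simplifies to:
f ∨ v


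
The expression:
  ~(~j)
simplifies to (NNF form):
j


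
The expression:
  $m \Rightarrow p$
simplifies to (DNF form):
$p \vee \neg m$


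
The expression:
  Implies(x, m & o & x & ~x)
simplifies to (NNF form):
~x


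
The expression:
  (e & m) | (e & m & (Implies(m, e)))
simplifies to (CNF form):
e & m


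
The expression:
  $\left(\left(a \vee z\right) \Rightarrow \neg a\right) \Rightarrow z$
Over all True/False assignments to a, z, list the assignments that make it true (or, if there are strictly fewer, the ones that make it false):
is false only for:
  a=False, z=False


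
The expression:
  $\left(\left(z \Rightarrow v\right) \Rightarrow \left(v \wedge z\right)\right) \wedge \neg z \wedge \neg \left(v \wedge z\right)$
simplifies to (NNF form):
$\text{False}$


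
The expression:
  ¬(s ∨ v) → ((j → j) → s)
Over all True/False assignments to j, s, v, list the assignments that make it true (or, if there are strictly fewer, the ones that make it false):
is false only for:
  j=False, s=False, v=False;
  j=True, s=False, v=False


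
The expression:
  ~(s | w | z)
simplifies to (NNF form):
~s & ~w & ~z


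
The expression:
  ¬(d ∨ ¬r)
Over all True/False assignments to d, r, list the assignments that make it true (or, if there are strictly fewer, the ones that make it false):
is true only for:
  d=False, r=True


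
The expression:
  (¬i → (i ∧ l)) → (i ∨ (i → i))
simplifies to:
True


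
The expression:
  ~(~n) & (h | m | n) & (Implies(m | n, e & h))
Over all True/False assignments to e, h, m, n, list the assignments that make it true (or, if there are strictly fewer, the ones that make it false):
is true only for:
  e=True, h=True, m=False, n=True;
  e=True, h=True, m=True, n=True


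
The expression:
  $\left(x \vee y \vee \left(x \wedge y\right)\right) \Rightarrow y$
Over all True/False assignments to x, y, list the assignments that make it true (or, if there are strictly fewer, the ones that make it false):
is false only for:
  x=True, y=False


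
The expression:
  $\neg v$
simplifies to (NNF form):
$\neg v$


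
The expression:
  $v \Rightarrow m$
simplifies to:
$m \vee \neg v$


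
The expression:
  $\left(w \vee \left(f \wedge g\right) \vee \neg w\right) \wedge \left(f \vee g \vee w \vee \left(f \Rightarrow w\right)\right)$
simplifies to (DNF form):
$\text{True}$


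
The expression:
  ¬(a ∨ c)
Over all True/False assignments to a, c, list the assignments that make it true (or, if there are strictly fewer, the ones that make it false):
is true only for:
  a=False, c=False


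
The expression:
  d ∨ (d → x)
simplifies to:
True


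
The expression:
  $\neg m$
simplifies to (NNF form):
$\neg m$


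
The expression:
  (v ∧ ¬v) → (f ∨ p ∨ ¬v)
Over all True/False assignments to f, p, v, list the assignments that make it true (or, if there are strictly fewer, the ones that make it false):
is always true.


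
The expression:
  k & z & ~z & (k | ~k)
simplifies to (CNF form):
False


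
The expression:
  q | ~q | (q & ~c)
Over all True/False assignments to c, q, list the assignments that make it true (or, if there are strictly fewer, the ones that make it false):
is always true.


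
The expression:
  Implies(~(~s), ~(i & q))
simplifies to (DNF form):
~i | ~q | ~s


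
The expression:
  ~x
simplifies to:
~x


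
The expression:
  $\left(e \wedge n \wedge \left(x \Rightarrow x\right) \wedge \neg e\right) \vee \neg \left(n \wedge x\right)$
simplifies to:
$\neg n \vee \neg x$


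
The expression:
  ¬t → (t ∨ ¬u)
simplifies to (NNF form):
t ∨ ¬u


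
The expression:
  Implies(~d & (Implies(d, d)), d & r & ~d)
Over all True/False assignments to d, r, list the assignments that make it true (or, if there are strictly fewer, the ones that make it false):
is true only for:
  d=True, r=False;
  d=True, r=True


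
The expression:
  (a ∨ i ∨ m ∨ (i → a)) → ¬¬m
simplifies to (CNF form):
m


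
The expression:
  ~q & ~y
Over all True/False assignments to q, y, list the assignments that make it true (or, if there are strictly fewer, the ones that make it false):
is true only for:
  q=False, y=False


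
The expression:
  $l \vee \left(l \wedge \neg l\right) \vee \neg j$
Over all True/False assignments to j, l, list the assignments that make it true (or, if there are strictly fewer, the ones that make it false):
is false only for:
  j=True, l=False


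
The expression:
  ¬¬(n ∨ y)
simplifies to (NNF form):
n ∨ y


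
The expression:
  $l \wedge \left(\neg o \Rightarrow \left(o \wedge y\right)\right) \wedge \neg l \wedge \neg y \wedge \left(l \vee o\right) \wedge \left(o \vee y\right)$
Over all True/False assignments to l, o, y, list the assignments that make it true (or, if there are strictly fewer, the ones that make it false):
is never true.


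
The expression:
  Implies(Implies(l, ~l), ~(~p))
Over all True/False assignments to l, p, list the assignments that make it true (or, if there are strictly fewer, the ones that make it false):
is false only for:
  l=False, p=False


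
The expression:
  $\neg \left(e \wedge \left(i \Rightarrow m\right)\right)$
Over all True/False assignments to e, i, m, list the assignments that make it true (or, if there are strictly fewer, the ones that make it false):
is false only for:
  e=True, i=False, m=False;
  e=True, i=False, m=True;
  e=True, i=True, m=True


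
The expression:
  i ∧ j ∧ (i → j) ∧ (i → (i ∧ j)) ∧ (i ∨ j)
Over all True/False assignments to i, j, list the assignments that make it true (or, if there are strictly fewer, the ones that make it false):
is true only for:
  i=True, j=True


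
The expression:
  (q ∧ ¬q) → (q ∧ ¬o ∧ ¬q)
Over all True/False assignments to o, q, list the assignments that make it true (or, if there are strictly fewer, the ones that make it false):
is always true.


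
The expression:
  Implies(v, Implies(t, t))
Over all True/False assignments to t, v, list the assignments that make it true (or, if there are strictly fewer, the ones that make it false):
is always true.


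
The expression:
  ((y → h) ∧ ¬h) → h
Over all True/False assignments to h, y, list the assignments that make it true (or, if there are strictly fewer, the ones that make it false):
is false only for:
  h=False, y=False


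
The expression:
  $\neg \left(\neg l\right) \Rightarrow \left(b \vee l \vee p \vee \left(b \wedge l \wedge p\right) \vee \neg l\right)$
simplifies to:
$\text{True}$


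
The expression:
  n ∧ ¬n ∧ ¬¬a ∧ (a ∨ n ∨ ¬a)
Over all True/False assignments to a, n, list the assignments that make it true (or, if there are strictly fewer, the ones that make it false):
is never true.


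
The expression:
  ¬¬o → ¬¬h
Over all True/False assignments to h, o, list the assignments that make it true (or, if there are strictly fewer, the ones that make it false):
is false only for:
  h=False, o=True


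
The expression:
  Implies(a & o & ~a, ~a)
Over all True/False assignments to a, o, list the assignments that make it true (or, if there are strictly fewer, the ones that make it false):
is always true.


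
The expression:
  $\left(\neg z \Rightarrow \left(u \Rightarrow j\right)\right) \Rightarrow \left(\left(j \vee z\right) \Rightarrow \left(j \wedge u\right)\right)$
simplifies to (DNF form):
$\left(j \wedge u\right) \vee \left(\neg j \wedge \neg z\right)$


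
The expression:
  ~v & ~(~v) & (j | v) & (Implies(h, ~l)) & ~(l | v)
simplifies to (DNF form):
False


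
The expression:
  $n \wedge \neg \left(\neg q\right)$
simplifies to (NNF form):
$n \wedge q$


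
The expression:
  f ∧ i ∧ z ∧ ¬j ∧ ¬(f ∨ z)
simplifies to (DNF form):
False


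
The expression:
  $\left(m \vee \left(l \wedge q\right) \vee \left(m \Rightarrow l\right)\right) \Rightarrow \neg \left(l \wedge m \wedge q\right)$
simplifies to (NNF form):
$\neg l \vee \neg m \vee \neg q$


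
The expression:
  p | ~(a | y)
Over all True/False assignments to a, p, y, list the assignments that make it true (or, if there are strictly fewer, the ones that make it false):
is false only for:
  a=False, p=False, y=True;
  a=True, p=False, y=False;
  a=True, p=False, y=True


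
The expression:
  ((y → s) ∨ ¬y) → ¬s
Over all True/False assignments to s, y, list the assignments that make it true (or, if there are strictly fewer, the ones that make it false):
is true only for:
  s=False, y=False;
  s=False, y=True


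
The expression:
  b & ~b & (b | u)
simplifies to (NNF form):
False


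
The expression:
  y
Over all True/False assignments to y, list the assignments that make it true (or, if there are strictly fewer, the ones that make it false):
is true only for:
  y=True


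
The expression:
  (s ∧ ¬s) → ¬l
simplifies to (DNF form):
True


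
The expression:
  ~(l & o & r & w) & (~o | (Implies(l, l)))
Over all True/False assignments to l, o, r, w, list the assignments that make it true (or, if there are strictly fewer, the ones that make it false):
is false only for:
  l=True, o=True, r=True, w=True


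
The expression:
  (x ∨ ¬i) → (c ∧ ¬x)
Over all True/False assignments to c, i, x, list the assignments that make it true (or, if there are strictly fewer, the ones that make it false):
is true only for:
  c=False, i=True, x=False;
  c=True, i=False, x=False;
  c=True, i=True, x=False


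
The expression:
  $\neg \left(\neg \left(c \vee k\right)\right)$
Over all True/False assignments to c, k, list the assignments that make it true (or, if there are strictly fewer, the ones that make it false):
is false only for:
  c=False, k=False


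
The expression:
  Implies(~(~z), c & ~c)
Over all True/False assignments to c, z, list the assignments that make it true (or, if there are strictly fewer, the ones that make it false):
is true only for:
  c=False, z=False;
  c=True, z=False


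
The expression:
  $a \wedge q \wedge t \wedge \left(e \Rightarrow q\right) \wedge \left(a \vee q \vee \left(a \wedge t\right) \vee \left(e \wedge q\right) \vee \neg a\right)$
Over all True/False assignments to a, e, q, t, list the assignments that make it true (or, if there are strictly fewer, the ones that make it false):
is true only for:
  a=True, e=False, q=True, t=True;
  a=True, e=True, q=True, t=True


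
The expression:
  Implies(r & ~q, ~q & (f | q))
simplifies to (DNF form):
f | q | ~r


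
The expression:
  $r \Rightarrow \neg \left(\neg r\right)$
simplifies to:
$\text{True}$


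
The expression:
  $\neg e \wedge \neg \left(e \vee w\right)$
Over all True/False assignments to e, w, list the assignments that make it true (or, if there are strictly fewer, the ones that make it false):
is true only for:
  e=False, w=False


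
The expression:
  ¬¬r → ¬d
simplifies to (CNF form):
¬d ∨ ¬r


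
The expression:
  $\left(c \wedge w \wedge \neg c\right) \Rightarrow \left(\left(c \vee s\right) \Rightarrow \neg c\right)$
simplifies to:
$\text{True}$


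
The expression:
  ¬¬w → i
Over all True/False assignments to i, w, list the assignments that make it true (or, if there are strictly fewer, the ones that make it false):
is false only for:
  i=False, w=True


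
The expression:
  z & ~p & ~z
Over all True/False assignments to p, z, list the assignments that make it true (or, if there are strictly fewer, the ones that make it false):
is never true.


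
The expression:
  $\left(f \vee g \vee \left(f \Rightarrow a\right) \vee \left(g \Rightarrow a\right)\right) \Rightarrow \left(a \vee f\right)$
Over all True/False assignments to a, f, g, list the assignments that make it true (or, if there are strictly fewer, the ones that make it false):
is false only for:
  a=False, f=False, g=False;
  a=False, f=False, g=True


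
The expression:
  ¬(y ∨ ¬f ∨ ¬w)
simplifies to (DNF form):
f ∧ w ∧ ¬y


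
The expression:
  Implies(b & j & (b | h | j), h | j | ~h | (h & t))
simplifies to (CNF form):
True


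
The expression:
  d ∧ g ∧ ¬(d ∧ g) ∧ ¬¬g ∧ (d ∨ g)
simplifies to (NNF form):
False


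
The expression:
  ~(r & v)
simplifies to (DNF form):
~r | ~v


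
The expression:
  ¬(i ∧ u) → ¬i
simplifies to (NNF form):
u ∨ ¬i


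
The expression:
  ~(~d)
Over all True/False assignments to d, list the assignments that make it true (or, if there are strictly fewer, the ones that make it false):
is true only for:
  d=True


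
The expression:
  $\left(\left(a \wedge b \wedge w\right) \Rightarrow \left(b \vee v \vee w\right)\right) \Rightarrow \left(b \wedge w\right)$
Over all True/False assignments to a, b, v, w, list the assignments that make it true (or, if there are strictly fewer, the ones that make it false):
is true only for:
  a=False, b=True, v=False, w=True;
  a=False, b=True, v=True, w=True;
  a=True, b=True, v=False, w=True;
  a=True, b=True, v=True, w=True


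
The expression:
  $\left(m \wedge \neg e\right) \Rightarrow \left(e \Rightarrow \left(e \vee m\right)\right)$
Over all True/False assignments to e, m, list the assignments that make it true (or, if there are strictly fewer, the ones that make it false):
is always true.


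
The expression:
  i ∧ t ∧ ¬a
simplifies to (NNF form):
i ∧ t ∧ ¬a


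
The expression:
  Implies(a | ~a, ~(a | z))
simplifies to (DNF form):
~a & ~z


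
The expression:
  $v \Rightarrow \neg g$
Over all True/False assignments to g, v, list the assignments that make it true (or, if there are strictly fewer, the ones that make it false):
is false only for:
  g=True, v=True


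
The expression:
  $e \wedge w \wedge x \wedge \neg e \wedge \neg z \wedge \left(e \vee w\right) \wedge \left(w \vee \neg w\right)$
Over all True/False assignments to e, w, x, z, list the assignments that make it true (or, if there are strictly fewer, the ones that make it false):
is never true.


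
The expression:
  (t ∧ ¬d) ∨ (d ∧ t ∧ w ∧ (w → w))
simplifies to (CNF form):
t ∧ (w ∨ ¬d)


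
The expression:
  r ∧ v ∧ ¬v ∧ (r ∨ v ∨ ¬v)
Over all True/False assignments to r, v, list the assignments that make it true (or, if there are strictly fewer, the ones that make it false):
is never true.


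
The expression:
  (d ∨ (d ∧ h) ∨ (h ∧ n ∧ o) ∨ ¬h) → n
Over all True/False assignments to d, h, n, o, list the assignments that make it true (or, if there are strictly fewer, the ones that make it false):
is false only for:
  d=False, h=False, n=False, o=False;
  d=False, h=False, n=False, o=True;
  d=True, h=False, n=False, o=False;
  d=True, h=False, n=False, o=True;
  d=True, h=True, n=False, o=False;
  d=True, h=True, n=False, o=True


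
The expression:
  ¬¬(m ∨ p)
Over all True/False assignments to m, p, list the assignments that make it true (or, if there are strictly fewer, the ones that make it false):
is false only for:
  m=False, p=False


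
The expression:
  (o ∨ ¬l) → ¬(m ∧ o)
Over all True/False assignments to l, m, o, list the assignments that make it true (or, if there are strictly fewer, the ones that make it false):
is false only for:
  l=False, m=True, o=True;
  l=True, m=True, o=True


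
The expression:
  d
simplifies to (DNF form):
d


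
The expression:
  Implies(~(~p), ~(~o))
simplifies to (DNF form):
o | ~p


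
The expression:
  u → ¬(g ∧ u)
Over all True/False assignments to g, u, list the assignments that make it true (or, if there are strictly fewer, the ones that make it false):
is false only for:
  g=True, u=True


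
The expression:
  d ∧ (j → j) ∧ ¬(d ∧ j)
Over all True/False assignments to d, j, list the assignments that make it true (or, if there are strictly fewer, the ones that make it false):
is true only for:
  d=True, j=False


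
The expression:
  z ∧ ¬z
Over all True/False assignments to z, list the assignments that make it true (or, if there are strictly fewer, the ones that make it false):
is never true.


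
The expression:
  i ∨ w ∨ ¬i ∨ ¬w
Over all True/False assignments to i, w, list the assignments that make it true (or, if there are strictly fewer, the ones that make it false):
is always true.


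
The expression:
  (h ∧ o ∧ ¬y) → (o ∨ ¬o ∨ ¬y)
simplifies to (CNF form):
True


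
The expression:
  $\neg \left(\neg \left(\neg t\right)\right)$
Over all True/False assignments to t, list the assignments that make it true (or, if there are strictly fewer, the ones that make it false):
is true only for:
  t=False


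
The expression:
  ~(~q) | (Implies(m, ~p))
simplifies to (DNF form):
q | ~m | ~p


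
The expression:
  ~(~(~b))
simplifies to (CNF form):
~b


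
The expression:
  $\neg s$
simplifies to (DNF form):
$\neg s$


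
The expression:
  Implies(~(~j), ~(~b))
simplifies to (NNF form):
b | ~j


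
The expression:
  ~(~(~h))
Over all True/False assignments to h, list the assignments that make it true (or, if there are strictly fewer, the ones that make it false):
is true only for:
  h=False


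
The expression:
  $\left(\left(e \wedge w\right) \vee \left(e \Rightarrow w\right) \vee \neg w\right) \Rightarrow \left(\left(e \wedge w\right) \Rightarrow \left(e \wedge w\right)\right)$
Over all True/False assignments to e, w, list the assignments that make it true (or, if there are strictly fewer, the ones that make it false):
is always true.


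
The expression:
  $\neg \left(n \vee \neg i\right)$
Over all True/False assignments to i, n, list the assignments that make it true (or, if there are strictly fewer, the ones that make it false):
is true only for:
  i=True, n=False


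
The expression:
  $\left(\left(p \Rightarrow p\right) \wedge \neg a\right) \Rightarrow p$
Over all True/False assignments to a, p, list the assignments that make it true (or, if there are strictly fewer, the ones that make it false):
is false only for:
  a=False, p=False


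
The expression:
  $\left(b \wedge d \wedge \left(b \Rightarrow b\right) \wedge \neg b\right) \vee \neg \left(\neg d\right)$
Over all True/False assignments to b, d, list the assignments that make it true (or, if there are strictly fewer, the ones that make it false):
is true only for:
  b=False, d=True;
  b=True, d=True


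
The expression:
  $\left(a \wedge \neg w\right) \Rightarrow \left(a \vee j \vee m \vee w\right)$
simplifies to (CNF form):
$\text{True}$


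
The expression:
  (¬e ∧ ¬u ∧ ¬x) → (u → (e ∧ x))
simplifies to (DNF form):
True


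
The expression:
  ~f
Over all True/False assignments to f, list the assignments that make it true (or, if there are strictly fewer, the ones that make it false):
is true only for:
  f=False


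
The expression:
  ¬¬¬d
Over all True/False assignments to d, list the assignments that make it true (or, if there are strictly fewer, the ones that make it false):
is true only for:
  d=False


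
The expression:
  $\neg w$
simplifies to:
$\neg w$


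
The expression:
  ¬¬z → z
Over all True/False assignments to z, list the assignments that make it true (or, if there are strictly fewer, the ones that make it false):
is always true.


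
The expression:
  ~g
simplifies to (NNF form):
~g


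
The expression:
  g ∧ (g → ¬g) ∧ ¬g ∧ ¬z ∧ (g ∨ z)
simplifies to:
False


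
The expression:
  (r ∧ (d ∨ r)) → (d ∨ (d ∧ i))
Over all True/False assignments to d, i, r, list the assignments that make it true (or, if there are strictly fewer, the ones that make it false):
is false only for:
  d=False, i=False, r=True;
  d=False, i=True, r=True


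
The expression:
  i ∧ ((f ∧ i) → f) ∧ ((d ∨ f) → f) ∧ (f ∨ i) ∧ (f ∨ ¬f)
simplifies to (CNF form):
i ∧ (f ∨ ¬d)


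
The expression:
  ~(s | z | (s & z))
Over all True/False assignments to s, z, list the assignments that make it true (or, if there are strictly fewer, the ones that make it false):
is true only for:
  s=False, z=False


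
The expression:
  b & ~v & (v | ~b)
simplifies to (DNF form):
False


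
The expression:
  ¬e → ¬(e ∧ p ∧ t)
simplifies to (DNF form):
True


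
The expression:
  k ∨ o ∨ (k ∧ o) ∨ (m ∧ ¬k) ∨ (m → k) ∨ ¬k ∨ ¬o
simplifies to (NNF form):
True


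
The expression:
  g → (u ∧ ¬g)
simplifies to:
¬g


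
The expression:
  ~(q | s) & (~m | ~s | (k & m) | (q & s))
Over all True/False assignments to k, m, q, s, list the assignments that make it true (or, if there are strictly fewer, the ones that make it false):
is true only for:
  k=False, m=False, q=False, s=False;
  k=False, m=True, q=False, s=False;
  k=True, m=False, q=False, s=False;
  k=True, m=True, q=False, s=False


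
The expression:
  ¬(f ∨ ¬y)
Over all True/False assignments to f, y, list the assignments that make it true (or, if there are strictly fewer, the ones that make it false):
is true only for:
  f=False, y=True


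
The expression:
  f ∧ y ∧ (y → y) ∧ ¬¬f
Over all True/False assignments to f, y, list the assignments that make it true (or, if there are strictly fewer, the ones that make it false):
is true only for:
  f=True, y=True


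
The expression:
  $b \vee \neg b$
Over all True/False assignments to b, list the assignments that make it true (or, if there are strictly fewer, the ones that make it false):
is always true.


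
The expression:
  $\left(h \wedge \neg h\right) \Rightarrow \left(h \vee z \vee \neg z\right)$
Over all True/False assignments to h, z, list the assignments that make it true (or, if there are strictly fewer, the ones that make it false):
is always true.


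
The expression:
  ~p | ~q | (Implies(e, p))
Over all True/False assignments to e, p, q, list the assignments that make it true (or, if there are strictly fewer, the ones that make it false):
is always true.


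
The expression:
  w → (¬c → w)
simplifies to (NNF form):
True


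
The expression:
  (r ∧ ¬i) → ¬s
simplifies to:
i ∨ ¬r ∨ ¬s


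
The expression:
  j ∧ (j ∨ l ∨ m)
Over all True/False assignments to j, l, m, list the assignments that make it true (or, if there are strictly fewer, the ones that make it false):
is true only for:
  j=True, l=False, m=False;
  j=True, l=False, m=True;
  j=True, l=True, m=False;
  j=True, l=True, m=True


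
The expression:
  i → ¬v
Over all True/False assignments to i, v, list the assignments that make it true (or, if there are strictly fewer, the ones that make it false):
is false only for:
  i=True, v=True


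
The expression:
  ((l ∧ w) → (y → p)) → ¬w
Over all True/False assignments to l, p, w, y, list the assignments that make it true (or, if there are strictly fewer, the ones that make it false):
is false only for:
  l=False, p=False, w=True, y=False;
  l=False, p=False, w=True, y=True;
  l=False, p=True, w=True, y=False;
  l=False, p=True, w=True, y=True;
  l=True, p=False, w=True, y=False;
  l=True, p=True, w=True, y=False;
  l=True, p=True, w=True, y=True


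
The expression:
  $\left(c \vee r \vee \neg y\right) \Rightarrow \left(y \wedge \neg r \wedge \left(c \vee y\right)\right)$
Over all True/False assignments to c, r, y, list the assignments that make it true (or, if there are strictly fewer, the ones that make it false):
is true only for:
  c=False, r=False, y=True;
  c=True, r=False, y=True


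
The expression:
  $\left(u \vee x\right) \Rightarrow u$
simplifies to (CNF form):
$u \vee \neg x$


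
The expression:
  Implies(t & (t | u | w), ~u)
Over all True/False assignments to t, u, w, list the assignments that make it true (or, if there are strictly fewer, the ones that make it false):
is false only for:
  t=True, u=True, w=False;
  t=True, u=True, w=True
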